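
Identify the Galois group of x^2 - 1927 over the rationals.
Gal(K/Q) = Z/2Z (cyclic of order 2)

x^2 - 1927 is irreducible over Q since 1927 is not a rational square. The splitting field Q(sqrt(1927)) has degree 2 over Q, and its unique nontrivial automorphism is sqrt(1927) ↦ -sqrt(1927). Hence Gal(Q(sqrt(1927))/Q) = Z/2Z.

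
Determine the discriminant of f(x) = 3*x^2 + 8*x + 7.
Δ = -20

For a quadratic a x^2 + b x + c the discriminant is Δ = b^2 - 4ac = (8)^2 - 4*(3)*(7) = 64 - (84) = -20.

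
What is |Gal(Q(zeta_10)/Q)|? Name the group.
|Gal(Q(zeta_10)/Q)| = phi(10) = 4; group ≅ (Z/10Z)^* ≅ Z/4Z

The n-th cyclotomic polynomial Φ_10(x) is the minimal polynomial of zeta_10 over Q and has degree phi(10) = 4. So Q(zeta_10) is a degree-4 Galois extension with Galois group (Z/10Z)^*. By CRT, (Z/10Z)^* ≅ (Z/2Z)^* × (Z/5Z)^*. Each prime-power unit group is (Z/2Z)^* ≅ trivial group (order 1); (Z/5Z)^* ≅ Z/4Z. Hence Gal(Q(zeta_10)/Q) ≅ Z/4Z.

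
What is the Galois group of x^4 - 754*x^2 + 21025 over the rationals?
Gal(K/Q) = Z/2Z (cyclic of order 2)

f factors as (x^2 - 29)(x^2 - 725), so the splitting field is K = Q(sqrt(29), sqrt(725)). The squarefree part of 29 is 29 and the squarefree part of 725 is also 29, so sqrt(29) and sqrt(725) are both rational multiples of sqrt(29). Hence Q(sqrt(29)) = Q(sqrt(725)) = Q(sqrt(29)), and the splitting field collapses to a single degree-2 extension with Galois group Z/2Z.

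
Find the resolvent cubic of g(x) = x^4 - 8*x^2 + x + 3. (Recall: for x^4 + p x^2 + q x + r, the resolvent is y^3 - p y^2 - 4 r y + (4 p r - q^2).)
h(y) = y^3 + 8*y^2 - 12*y - 97

Identify coefficients: p = -8, q = 1, r = 3.
Plug into h(y) = y^3 - p y^2 - 4 r y + (4 p r - q^2):
  h(y) = y^3 - (-8) y^2 - 4*(3) y + (4*(-8)*(3) - (1)^2)
       = y^3 + (8) y^2 + (-12) y + (-97).
Simplifying: h(y) = y^3 + 8*y^2 - 12*y - 97.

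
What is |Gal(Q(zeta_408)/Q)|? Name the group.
|Gal(Q(zeta_408)/Q)| = phi(408) = 128; group ≅ (Z/408Z)^* ≅ Z/2Z × Z/2Z × Z/2Z × Z/16Z

The n-th cyclotomic polynomial Φ_408(x) is the minimal polynomial of zeta_408 over Q and has degree phi(408) = 128. So Q(zeta_408) is a degree-128 Galois extension with Galois group (Z/408Z)^*. By CRT, (Z/408Z)^* ≅ (Z/8Z)^* × (Z/3Z)^* × (Z/17Z)^*. Each prime-power unit group is (Z/8Z)^* ≅ Z/2Z × Z/2Z; (Z/3Z)^* ≅ Z/2Z; (Z/17Z)^* ≅ Z/16Z. Hence Gal(Q(zeta_408)/Q) ≅ Z/2Z × Z/2Z × Z/2Z × Z/16Z.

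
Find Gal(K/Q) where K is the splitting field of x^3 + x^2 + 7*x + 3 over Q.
Gal(K/Q) = S_3 (symmetric group of order 6)

Compute the discriminant of x^3 + (1)*x^2 + (7)*x + (3): Δ = -1200. Since Δ is not a rational square, the Galois group is not contained in A_3; it must be the full S_3 (irreducibility of the cubic rules out anything smaller).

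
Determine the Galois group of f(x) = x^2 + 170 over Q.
Gal(K/Q) = Z/2Z (cyclic of order 2)

x^2 + 170 is irreducible over Q since -170 is not a rational square. The splitting field Q(sqrt(-170)) has degree 2 over Q, and its unique nontrivial automorphism is sqrt(-170) ↦ -sqrt(-170). Hence Gal(Q(sqrt(-170))/Q) = Z/2Z.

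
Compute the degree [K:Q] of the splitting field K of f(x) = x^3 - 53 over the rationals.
[K:Q] = 6

x^3 - 53 has one real root r = 53^(1/3) and two complex roots r*zeta_3, r*zeta_3^2 where zeta_3 = e^(2*pi*i/3). The splitting field is Q(r, zeta_3). [Q(r):Q] = 3 and [Q(zeta_3):Q] = 2 with gcd = 1, so [Q(r, zeta_3):Q] = 3 * 2 = 6.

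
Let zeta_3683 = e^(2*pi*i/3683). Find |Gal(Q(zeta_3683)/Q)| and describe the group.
|Gal(Q(zeta_3683)/Q)| = phi(3683) = 3528; group ≅ (Z/3683Z)^* ≅ Z/28Z × Z/126Z

The n-th cyclotomic polynomial Φ_3683(x) is the minimal polynomial of zeta_3683 over Q and has degree phi(3683) = 3528. So Q(zeta_3683) is a degree-3528 Galois extension with Galois group (Z/3683Z)^*. By CRT, (Z/3683Z)^* ≅ (Z/29Z)^* × (Z/127Z)^*. Each prime-power unit group is (Z/29Z)^* ≅ Z/28Z; (Z/127Z)^* ≅ Z/126Z. Hence Gal(Q(zeta_3683)/Q) ≅ Z/28Z × Z/126Z.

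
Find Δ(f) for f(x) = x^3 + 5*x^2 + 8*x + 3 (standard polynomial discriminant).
Δ = -31

For x^3 + a x^2 + b x + c the discriminant is Δ = 18 a b c - 4 a^3 c + a^2 b^2 - 4 b^3 - 27 c^2.
Plug a = 5, b = 8, c = 3:
  18*(5)*(8)*(3) - 4*(5)^3*(3) + (5)^2*(8)^2 - 4*(8)^3 - 27*(3)^2
  = 2160 + (-1500) + 1600 + (-2048) + (-243)
  = -31.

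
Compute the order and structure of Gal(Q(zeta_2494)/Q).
|Gal(Q(zeta_2494)/Q)| = phi(2494) = 1176; group ≅ (Z/2494Z)^* ≅ Z/28Z × Z/42Z

The n-th cyclotomic polynomial Φ_2494(x) is the minimal polynomial of zeta_2494 over Q and has degree phi(2494) = 1176. So Q(zeta_2494) is a degree-1176 Galois extension with Galois group (Z/2494Z)^*. By CRT, (Z/2494Z)^* ≅ (Z/2Z)^* × (Z/29Z)^* × (Z/43Z)^*. Each prime-power unit group is (Z/2Z)^* ≅ trivial group (order 1); (Z/29Z)^* ≅ Z/28Z; (Z/43Z)^* ≅ Z/42Z. Hence Gal(Q(zeta_2494)/Q) ≅ Z/28Z × Z/42Z.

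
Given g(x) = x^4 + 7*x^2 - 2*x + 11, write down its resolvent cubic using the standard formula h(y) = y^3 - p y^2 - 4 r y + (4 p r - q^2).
h(y) = y^3 - 7*y^2 - 44*y + 304

Identify coefficients: p = 7, q = -2, r = 11.
Plug into h(y) = y^3 - p y^2 - 4 r y + (4 p r - q^2):
  h(y) = y^3 - (7) y^2 - 4*(11) y + (4*(7)*(11) - (-2)^2)
       = y^3 + (-7) y^2 + (-44) y + (304).
Simplifying: h(y) = y^3 - 7*y^2 - 44*y + 304.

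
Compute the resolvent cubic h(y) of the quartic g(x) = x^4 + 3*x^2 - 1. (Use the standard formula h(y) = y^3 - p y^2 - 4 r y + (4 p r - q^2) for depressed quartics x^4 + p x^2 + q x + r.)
h(y) = y^3 - 3*y^2 + 4*y - 12

Identify coefficients: p = 3, q = 0, r = -1.
Plug into h(y) = y^3 - p y^2 - 4 r y + (4 p r - q^2):
  h(y) = y^3 - (3) y^2 - 4*(-1) y + (4*(3)*(-1) - (0)^2)
       = y^3 + (-3) y^2 + (4) y + (-12).
Simplifying: h(y) = y^3 - 3*y^2 + 4*y - 12.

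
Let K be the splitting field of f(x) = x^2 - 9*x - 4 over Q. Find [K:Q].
[K:Q] = 2

The discriminant of x^2 + (-9)*x + (-4) is b^2 - 4c = 81 - (-16) = 97. Since 97 is not a perfect square in Q, the polynomial is irreducible over Q. Its two roots generate a degree-2 extension, so [K:Q] = 2.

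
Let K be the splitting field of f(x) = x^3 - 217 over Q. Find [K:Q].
[K:Q] = 6

x^3 - 217 has one real root r = 217^(1/3) and two complex roots r*zeta_3, r*zeta_3^2 where zeta_3 = e^(2*pi*i/3). The splitting field is Q(r, zeta_3). [Q(r):Q] = 3 and [Q(zeta_3):Q] = 2 with gcd = 1, so [Q(r, zeta_3):Q] = 3 * 2 = 6.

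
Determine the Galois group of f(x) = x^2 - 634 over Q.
Gal(K/Q) = Z/2Z (cyclic of order 2)

x^2 - 634 is irreducible over Q since 634 is not a rational square. The splitting field Q(sqrt(634)) has degree 2 over Q, and its unique nontrivial automorphism is sqrt(634) ↦ -sqrt(634). Hence Gal(Q(sqrt(634))/Q) = Z/2Z.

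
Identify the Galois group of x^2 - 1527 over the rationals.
Gal(K/Q) = Z/2Z (cyclic of order 2)

x^2 - 1527 is irreducible over Q since 1527 is not a rational square. The splitting field Q(sqrt(1527)) has degree 2 over Q, and its unique nontrivial automorphism is sqrt(1527) ↦ -sqrt(1527). Hence Gal(Q(sqrt(1527))/Q) = Z/2Z.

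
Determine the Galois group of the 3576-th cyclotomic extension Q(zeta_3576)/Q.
|Gal(Q(zeta_3576)/Q)| = phi(3576) = 1184; group ≅ (Z/3576Z)^* ≅ Z/2Z × Z/2Z × Z/2Z × Z/148Z

The n-th cyclotomic polynomial Φ_3576(x) is the minimal polynomial of zeta_3576 over Q and has degree phi(3576) = 1184. So Q(zeta_3576) is a degree-1184 Galois extension with Galois group (Z/3576Z)^*. By CRT, (Z/3576Z)^* ≅ (Z/8Z)^* × (Z/3Z)^* × (Z/149Z)^*. Each prime-power unit group is (Z/8Z)^* ≅ Z/2Z × Z/2Z; (Z/3Z)^* ≅ Z/2Z; (Z/149Z)^* ≅ Z/148Z. Hence Gal(Q(zeta_3576)/Q) ≅ Z/2Z × Z/2Z × Z/2Z × Z/148Z.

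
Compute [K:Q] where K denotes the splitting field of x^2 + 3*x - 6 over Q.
[K:Q] = 2

The discriminant of x^2 + (3)*x + (-6) is b^2 - 4c = 9 - (-24) = 33. Since 33 is not a perfect square in Q, the polynomial is irreducible over Q. Its two roots generate a degree-2 extension, so [K:Q] = 2.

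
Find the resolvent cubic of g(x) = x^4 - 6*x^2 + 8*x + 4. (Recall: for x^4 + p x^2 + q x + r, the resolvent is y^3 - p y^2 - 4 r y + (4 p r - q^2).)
h(y) = y^3 + 6*y^2 - 16*y - 160

Identify coefficients: p = -6, q = 8, r = 4.
Plug into h(y) = y^3 - p y^2 - 4 r y + (4 p r - q^2):
  h(y) = y^3 - (-6) y^2 - 4*(4) y + (4*(-6)*(4) - (8)^2)
       = y^3 + (6) y^2 + (-16) y + (-160).
Simplifying: h(y) = y^3 + 6*y^2 - 16*y - 160.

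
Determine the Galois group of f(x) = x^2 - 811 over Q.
Gal(K/Q) = Z/2Z (cyclic of order 2)

x^2 - 811 is irreducible over Q since 811 is not a rational square. The splitting field Q(sqrt(811)) has degree 2 over Q, and its unique nontrivial automorphism is sqrt(811) ↦ -sqrt(811). Hence Gal(Q(sqrt(811))/Q) = Z/2Z.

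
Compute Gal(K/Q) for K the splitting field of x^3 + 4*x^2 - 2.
Gal(K/Q) = S_3 (symmetric group of order 6)

Compute the discriminant of x^3 + (4)*x^2 + (0)*x + (-2): Δ = 404. Since Δ is not a rational square, the Galois group is not contained in A_3; it must be the full S_3 (irreducibility of the cubic rules out anything smaller).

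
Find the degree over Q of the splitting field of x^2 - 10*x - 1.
[K:Q] = 2

The discriminant of x^2 + (-10)*x + (-1) is b^2 - 4c = 100 - (-4) = 104. Since 104 is not a perfect square in Q, the polynomial is irreducible over Q. Its two roots generate a degree-2 extension, so [K:Q] = 2.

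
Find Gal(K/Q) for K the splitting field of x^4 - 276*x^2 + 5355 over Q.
Gal(K/Q) = V_4 (Klein four-group, Z/2Z × Z/2Z)

f factors as (x^2 - 21)(x^2 - 255), so the splitting field is K = Q(sqrt(21), sqrt(255)). The elements 21, 255, 5355 are all non-squares in Q, so sqrt(21) and sqrt(255) generate independent quadratic extensions. Thus [K:Q] = 4 and Gal(K/Q) is generated by the two order-2 automorphisms sqrt(21) ↦ -sqrt(21) and sqrt(255) ↦ -sqrt(255), giving V_4.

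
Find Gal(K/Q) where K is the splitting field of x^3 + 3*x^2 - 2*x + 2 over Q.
Gal(K/Q) = S_3 (symmetric group of order 6)

Compute the discriminant of x^3 + (3)*x^2 + (-2)*x + (2): Δ = -472. Since Δ is not a rational square, the Galois group is not contained in A_3; it must be the full S_3 (irreducibility of the cubic rules out anything smaller).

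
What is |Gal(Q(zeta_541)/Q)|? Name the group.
|Gal(Q(zeta_541)/Q)| = phi(541) = 540; group ≅ (Z/541Z)^* ≅ Z/540Z

The n-th cyclotomic polynomial Φ_541(x) is the minimal polynomial of zeta_541 over Q and has degree phi(541) = 540. So Q(zeta_541) is a degree-540 Galois extension with Galois group (Z/541Z)^*. (Z/541Z)^* is cyclic since 541 is an odd prime power (or 4). Hence Gal(Q(zeta_541)/Q) ≅ Z/540Z.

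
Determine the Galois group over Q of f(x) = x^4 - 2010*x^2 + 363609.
Gal(K/Q) = Z/2Z (cyclic of order 2)

f factors as (x^2 - 201)(x^2 - 1809), so the splitting field is K = Q(sqrt(201), sqrt(1809)). The squarefree part of 201 is 201 and the squarefree part of 1809 is also 201, so sqrt(201) and sqrt(1809) are both rational multiples of sqrt(201). Hence Q(sqrt(201)) = Q(sqrt(1809)) = Q(sqrt(201)), and the splitting field collapses to a single degree-2 extension with Galois group Z/2Z.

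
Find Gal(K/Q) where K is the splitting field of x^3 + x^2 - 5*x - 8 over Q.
Gal(K/Q) = S_3 (symmetric group of order 6)

Compute the discriminant of x^3 + (1)*x^2 + (-5)*x + (-8): Δ = -451. Since Δ is not a rational square, the Galois group is not contained in A_3; it must be the full S_3 (irreducibility of the cubic rules out anything smaller).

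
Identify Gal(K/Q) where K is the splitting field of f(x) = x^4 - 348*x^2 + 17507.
Gal(K/Q) = V_4 (Klein four-group, Z/2Z × Z/2Z)

f factors as (x^2 - 61)(x^2 - 287), so the splitting field is K = Q(sqrt(61), sqrt(287)). The elements 61, 287, 17507 are all non-squares in Q, so sqrt(61) and sqrt(287) generate independent quadratic extensions. Thus [K:Q] = 4 and Gal(K/Q) is generated by the two order-2 automorphisms sqrt(61) ↦ -sqrt(61) and sqrt(287) ↦ -sqrt(287), giving V_4.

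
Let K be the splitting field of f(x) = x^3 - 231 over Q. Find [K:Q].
[K:Q] = 6

x^3 - 231 has one real root r = 231^(1/3) and two complex roots r*zeta_3, r*zeta_3^2 where zeta_3 = e^(2*pi*i/3). The splitting field is Q(r, zeta_3). [Q(r):Q] = 3 and [Q(zeta_3):Q] = 2 with gcd = 1, so [Q(r, zeta_3):Q] = 3 * 2 = 6.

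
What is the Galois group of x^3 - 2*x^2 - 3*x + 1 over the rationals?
Gal(K/Q) = S_3 (symmetric group of order 6)

Compute the discriminant of x^3 + (-2)*x^2 + (-3)*x + (1): Δ = 257. Since Δ is not a rational square, the Galois group is not contained in A_3; it must be the full S_3 (irreducibility of the cubic rules out anything smaller).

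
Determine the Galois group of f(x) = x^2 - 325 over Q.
Gal(K/Q) = Z/2Z (cyclic of order 2)

x^2 - 325 is irreducible over Q since 325 is not a rational square. The splitting field Q(sqrt(325)) has degree 2 over Q, and its unique nontrivial automorphism is sqrt(325) ↦ -sqrt(325). Hence Gal(Q(sqrt(325))/Q) = Z/2Z.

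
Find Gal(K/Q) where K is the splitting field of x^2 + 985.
Gal(K/Q) = Z/2Z (cyclic of order 2)

x^2 + 985 is irreducible over Q since -985 is not a rational square. The splitting field Q(sqrt(-985)) has degree 2 over Q, and its unique nontrivial automorphism is sqrt(-985) ↦ -sqrt(-985). Hence Gal(Q(sqrt(-985))/Q) = Z/2Z.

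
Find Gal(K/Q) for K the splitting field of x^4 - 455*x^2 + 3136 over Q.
Gal(K/Q) = Z/2Z (cyclic of order 2)

f factors as (x^2 - 7)(x^2 - 448), so the splitting field is K = Q(sqrt(7), sqrt(448)). The squarefree part of 7 is 7 and the squarefree part of 448 is also 7, so sqrt(7) and sqrt(448) are both rational multiples of sqrt(7). Hence Q(sqrt(7)) = Q(sqrt(448)) = Q(sqrt(7)), and the splitting field collapses to a single degree-2 extension with Galois group Z/2Z.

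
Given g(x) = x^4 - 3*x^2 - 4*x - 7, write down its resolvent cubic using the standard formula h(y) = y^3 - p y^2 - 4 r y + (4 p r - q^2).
h(y) = y^3 + 3*y^2 + 28*y + 68

Identify coefficients: p = -3, q = -4, r = -7.
Plug into h(y) = y^3 - p y^2 - 4 r y + (4 p r - q^2):
  h(y) = y^3 - (-3) y^2 - 4*(-7) y + (4*(-3)*(-7) - (-4)^2)
       = y^3 + (3) y^2 + (28) y + (68).
Simplifying: h(y) = y^3 + 3*y^2 + 28*y + 68.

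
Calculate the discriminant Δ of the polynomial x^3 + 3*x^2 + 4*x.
Δ = -112

For x^3 + a x^2 + b x + c the discriminant is Δ = 18 a b c - 4 a^3 c + a^2 b^2 - 4 b^3 - 27 c^2.
Plug a = 3, b = 4, c = 0:
  18*(3)*(4)*(0) - 4*(3)^3*(0) + (3)^2*(4)^2 - 4*(4)^3 - 27*(0)^2
  = 0 + (0) + 144 + (-256) + (0)
  = -112.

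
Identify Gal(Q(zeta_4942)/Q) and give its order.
|Gal(Q(zeta_4942)/Q)| = phi(4942) = 2112; group ≅ (Z/4942Z)^* ≅ Z/6Z × Z/352Z

The n-th cyclotomic polynomial Φ_4942(x) is the minimal polynomial of zeta_4942 over Q and has degree phi(4942) = 2112. So Q(zeta_4942) is a degree-2112 Galois extension with Galois group (Z/4942Z)^*. By CRT, (Z/4942Z)^* ≅ (Z/2Z)^* × (Z/7Z)^* × (Z/353Z)^*. Each prime-power unit group is (Z/2Z)^* ≅ trivial group (order 1); (Z/7Z)^* ≅ Z/6Z; (Z/353Z)^* ≅ Z/352Z. Hence Gal(Q(zeta_4942)/Q) ≅ Z/6Z × Z/352Z.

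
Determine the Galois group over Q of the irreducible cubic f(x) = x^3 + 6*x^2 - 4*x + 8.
Gal(K/Q) = S_3 (symmetric group of order 6)

Compute the discriminant of x^3 + (6)*x^2 + (-4)*x + (8): Δ = -11264. Since Δ is not a rational square, the Galois group is not contained in A_3; it must be the full S_3 (irreducibility of the cubic rules out anything smaller).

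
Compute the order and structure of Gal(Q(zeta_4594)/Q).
|Gal(Q(zeta_4594)/Q)| = phi(4594) = 2296; group ≅ (Z/4594Z)^* ≅ Z/2296Z

The n-th cyclotomic polynomial Φ_4594(x) is the minimal polynomial of zeta_4594 over Q and has degree phi(4594) = 2296. So Q(zeta_4594) is a degree-2296 Galois extension with Galois group (Z/4594Z)^*. By CRT, (Z/4594Z)^* ≅ (Z/2Z)^* × (Z/2297Z)^*. Each prime-power unit group is (Z/2Z)^* ≅ trivial group (order 1); (Z/2297Z)^* ≅ Z/2296Z. Hence Gal(Q(zeta_4594)/Q) ≅ Z/2296Z.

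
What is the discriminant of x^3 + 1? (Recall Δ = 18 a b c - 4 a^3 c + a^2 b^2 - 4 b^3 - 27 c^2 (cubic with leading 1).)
Δ = -27

For x^3 + a x^2 + b x + c the discriminant is Δ = 18 a b c - 4 a^3 c + a^2 b^2 - 4 b^3 - 27 c^2.
Plug a = 0, b = 0, c = 1:
  18*(0)*(0)*(1) - 4*(0)^3*(1) + (0)^2*(0)^2 - 4*(0)^3 - 27*(1)^2
  = 0 + (0) + 0 + (0) + (-27)
  = -27.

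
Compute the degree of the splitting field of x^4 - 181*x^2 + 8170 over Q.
[K:Q] = 4

f factors as (x^2 - 95)(x^2 - 86); the splitting field is K = Q(sqrt(95), sqrt(86)). Since 95, 86, and 8170 are all non-squares in Q, the three subfields Q(sqrt(95)), Q(sqrt(86)), Q(sqrt(8170)) are distinct degree-2 extensions, so [K:Q] = 4 (Klein four Galois group).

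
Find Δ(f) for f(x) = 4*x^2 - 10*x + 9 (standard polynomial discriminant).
Δ = -44

For a quadratic a x^2 + b x + c the discriminant is Δ = b^2 - 4ac = (-10)^2 - 4*(4)*(9) = 100 - (144) = -44.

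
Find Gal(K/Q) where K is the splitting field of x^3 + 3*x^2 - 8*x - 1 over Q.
Gal(K/Q) = S_3 (symmetric group of order 6)

Compute the discriminant of x^3 + (3)*x^2 + (-8)*x + (-1): Δ = 3137. Since Δ is not a rational square, the Galois group is not contained in A_3; it must be the full S_3 (irreducibility of the cubic rules out anything smaller).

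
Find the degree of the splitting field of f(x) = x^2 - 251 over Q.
[K:Q] = 2

The polynomial x^2 - 251 is irreducible over Q since 251 is not a perfect square. Its splitting field is Q(sqrt(251)), which has degree 2 over Q.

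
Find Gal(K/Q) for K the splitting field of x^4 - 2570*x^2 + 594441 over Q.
Gal(K/Q) = Z/2Z (cyclic of order 2)

f factors as (x^2 - 2313)(x^2 - 257), so the splitting field is K = Q(sqrt(2313), sqrt(257)). The squarefree part of 2313 is 257 and the squarefree part of 257 is also 257, so sqrt(2313) and sqrt(257) are both rational multiples of sqrt(257). Hence Q(sqrt(2313)) = Q(sqrt(257)) = Q(sqrt(257)), and the splitting field collapses to a single degree-2 extension with Galois group Z/2Z.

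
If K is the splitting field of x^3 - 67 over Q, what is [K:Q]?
[K:Q] = 6

x^3 - 67 has one real root r = 67^(1/3) and two complex roots r*zeta_3, r*zeta_3^2 where zeta_3 = e^(2*pi*i/3). The splitting field is Q(r, zeta_3). [Q(r):Q] = 3 and [Q(zeta_3):Q] = 2 with gcd = 1, so [Q(r, zeta_3):Q] = 3 * 2 = 6.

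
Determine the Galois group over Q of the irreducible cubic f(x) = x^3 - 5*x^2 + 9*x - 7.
Gal(K/Q) = S_3 (symmetric group of order 6)

Compute the discriminant of x^3 + (-5)*x^2 + (9)*x + (-7): Δ = -44. Since Δ is not a rational square, the Galois group is not contained in A_3; it must be the full S_3 (irreducibility of the cubic rules out anything smaller).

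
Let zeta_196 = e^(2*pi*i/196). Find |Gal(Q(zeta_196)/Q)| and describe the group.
|Gal(Q(zeta_196)/Q)| = phi(196) = 84; group ≅ (Z/196Z)^* ≅ Z/2Z × Z/42Z

The n-th cyclotomic polynomial Φ_196(x) is the minimal polynomial of zeta_196 over Q and has degree phi(196) = 84. So Q(zeta_196) is a degree-84 Galois extension with Galois group (Z/196Z)^*. By CRT, (Z/196Z)^* ≅ (Z/4Z)^* × (Z/49Z)^*. Each prime-power unit group is (Z/4Z)^* ≅ Z/2Z; (Z/49Z)^* ≅ Z/42Z. Hence Gal(Q(zeta_196)/Q) ≅ Z/2Z × Z/42Z.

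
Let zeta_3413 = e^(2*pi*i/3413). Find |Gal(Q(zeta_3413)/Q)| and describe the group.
|Gal(Q(zeta_3413)/Q)| = phi(3413) = 3412; group ≅ (Z/3413Z)^* ≅ Z/3412Z

The n-th cyclotomic polynomial Φ_3413(x) is the minimal polynomial of zeta_3413 over Q and has degree phi(3413) = 3412. So Q(zeta_3413) is a degree-3412 Galois extension with Galois group (Z/3413Z)^*. (Z/3413Z)^* is cyclic since 3413 is an odd prime power (or 4). Hence Gal(Q(zeta_3413)/Q) ≅ Z/3412Z.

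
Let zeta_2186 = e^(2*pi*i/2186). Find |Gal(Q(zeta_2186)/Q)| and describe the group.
|Gal(Q(zeta_2186)/Q)| = phi(2186) = 1092; group ≅ (Z/2186Z)^* ≅ Z/1092Z

The n-th cyclotomic polynomial Φ_2186(x) is the minimal polynomial of zeta_2186 over Q and has degree phi(2186) = 1092. So Q(zeta_2186) is a degree-1092 Galois extension with Galois group (Z/2186Z)^*. By CRT, (Z/2186Z)^* ≅ (Z/2Z)^* × (Z/1093Z)^*. Each prime-power unit group is (Z/2Z)^* ≅ trivial group (order 1); (Z/1093Z)^* ≅ Z/1092Z. Hence Gal(Q(zeta_2186)/Q) ≅ Z/1092Z.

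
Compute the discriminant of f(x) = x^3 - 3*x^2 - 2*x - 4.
Δ = -1228

For x^3 + a x^2 + b x + c the discriminant is Δ = 18 a b c - 4 a^3 c + a^2 b^2 - 4 b^3 - 27 c^2.
Plug a = -3, b = -2, c = -4:
  18*(-3)*(-2)*(-4) - 4*(-3)^3*(-4) + (-3)^2*(-2)^2 - 4*(-2)^3 - 27*(-4)^2
  = -432 + (-432) + 36 + (32) + (-432)
  = -1228.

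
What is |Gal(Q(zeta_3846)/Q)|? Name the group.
|Gal(Q(zeta_3846)/Q)| = phi(3846) = 1280; group ≅ (Z/3846Z)^* ≅ Z/2Z × Z/640Z

The n-th cyclotomic polynomial Φ_3846(x) is the minimal polynomial of zeta_3846 over Q and has degree phi(3846) = 1280. So Q(zeta_3846) is a degree-1280 Galois extension with Galois group (Z/3846Z)^*. By CRT, (Z/3846Z)^* ≅ (Z/2Z)^* × (Z/3Z)^* × (Z/641Z)^*. Each prime-power unit group is (Z/2Z)^* ≅ trivial group (order 1); (Z/3Z)^* ≅ Z/2Z; (Z/641Z)^* ≅ Z/640Z. Hence Gal(Q(zeta_3846)/Q) ≅ Z/2Z × Z/640Z.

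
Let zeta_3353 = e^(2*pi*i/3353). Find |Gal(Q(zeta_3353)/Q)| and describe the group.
|Gal(Q(zeta_3353)/Q)| = phi(3353) = 2868; group ≅ (Z/3353Z)^* ≅ Z/6Z × Z/478Z

The n-th cyclotomic polynomial Φ_3353(x) is the minimal polynomial of zeta_3353 over Q and has degree phi(3353) = 2868. So Q(zeta_3353) is a degree-2868 Galois extension with Galois group (Z/3353Z)^*. By CRT, (Z/3353Z)^* ≅ (Z/7Z)^* × (Z/479Z)^*. Each prime-power unit group is (Z/7Z)^* ≅ Z/6Z; (Z/479Z)^* ≅ Z/478Z. Hence Gal(Q(zeta_3353)/Q) ≅ Z/6Z × Z/478Z.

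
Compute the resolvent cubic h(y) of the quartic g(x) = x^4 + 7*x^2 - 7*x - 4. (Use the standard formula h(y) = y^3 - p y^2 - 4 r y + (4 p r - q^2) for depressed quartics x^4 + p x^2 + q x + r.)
h(y) = y^3 - 7*y^2 + 16*y - 161

Identify coefficients: p = 7, q = -7, r = -4.
Plug into h(y) = y^3 - p y^2 - 4 r y + (4 p r - q^2):
  h(y) = y^3 - (7) y^2 - 4*(-4) y + (4*(7)*(-4) - (-7)^2)
       = y^3 + (-7) y^2 + (16) y + (-161).
Simplifying: h(y) = y^3 - 7*y^2 + 16*y - 161.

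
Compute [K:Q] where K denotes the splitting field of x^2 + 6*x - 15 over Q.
[K:Q] = 2

The discriminant of x^2 + (6)*x + (-15) is b^2 - 4c = 36 - (-60) = 96. Since 96 is not a perfect square in Q, the polynomial is irreducible over Q. Its two roots generate a degree-2 extension, so [K:Q] = 2.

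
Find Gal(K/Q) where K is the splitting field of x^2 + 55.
Gal(K/Q) = Z/2Z (cyclic of order 2)

x^2 + 55 is irreducible over Q since -55 is not a rational square. The splitting field Q(sqrt(-55)) has degree 2 over Q, and its unique nontrivial automorphism is sqrt(-55) ↦ -sqrt(-55). Hence Gal(Q(sqrt(-55))/Q) = Z/2Z.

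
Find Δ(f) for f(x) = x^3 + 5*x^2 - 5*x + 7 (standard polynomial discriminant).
Δ = -6848

For x^3 + a x^2 + b x + c the discriminant is Δ = 18 a b c - 4 a^3 c + a^2 b^2 - 4 b^3 - 27 c^2.
Plug a = 5, b = -5, c = 7:
  18*(5)*(-5)*(7) - 4*(5)^3*(7) + (5)^2*(-5)^2 - 4*(-5)^3 - 27*(7)^2
  = -3150 + (-3500) + 625 + (500) + (-1323)
  = -6848.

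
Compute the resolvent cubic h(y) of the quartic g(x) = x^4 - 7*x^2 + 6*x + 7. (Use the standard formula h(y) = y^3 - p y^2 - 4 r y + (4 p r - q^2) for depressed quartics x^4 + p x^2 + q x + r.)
h(y) = y^3 + 7*y^2 - 28*y - 232

Identify coefficients: p = -7, q = 6, r = 7.
Plug into h(y) = y^3 - p y^2 - 4 r y + (4 p r - q^2):
  h(y) = y^3 - (-7) y^2 - 4*(7) y + (4*(-7)*(7) - (6)^2)
       = y^3 + (7) y^2 + (-28) y + (-232).
Simplifying: h(y) = y^3 + 7*y^2 - 28*y - 232.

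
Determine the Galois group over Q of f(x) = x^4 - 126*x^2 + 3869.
Gal(K/Q) = V_4 (Klein four-group, Z/2Z × Z/2Z)

f factors as (x^2 - 53)(x^2 - 73), so the splitting field is K = Q(sqrt(53), sqrt(73)). The elements 53, 73, 3869 are all non-squares in Q, so sqrt(53) and sqrt(73) generate independent quadratic extensions. Thus [K:Q] = 4 and Gal(K/Q) is generated by the two order-2 automorphisms sqrt(53) ↦ -sqrt(53) and sqrt(73) ↦ -sqrt(73), giving V_4.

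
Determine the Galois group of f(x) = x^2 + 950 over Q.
Gal(K/Q) = Z/2Z (cyclic of order 2)

x^2 + 950 is irreducible over Q since -950 is not a rational square. The splitting field Q(sqrt(-950)) has degree 2 over Q, and its unique nontrivial automorphism is sqrt(-950) ↦ -sqrt(-950). Hence Gal(Q(sqrt(-950))/Q) = Z/2Z.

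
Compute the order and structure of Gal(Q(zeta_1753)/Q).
|Gal(Q(zeta_1753)/Q)| = phi(1753) = 1752; group ≅ (Z/1753Z)^* ≅ Z/1752Z

The n-th cyclotomic polynomial Φ_1753(x) is the minimal polynomial of zeta_1753 over Q and has degree phi(1753) = 1752. So Q(zeta_1753) is a degree-1752 Galois extension with Galois group (Z/1753Z)^*. (Z/1753Z)^* is cyclic since 1753 is an odd prime power (or 4). Hence Gal(Q(zeta_1753)/Q) ≅ Z/1752Z.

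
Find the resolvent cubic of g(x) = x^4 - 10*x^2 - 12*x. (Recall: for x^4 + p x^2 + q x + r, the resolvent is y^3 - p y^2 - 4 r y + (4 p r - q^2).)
h(y) = y^3 + 10*y^2 - 144

Identify coefficients: p = -10, q = -12, r = 0.
Plug into h(y) = y^3 - p y^2 - 4 r y + (4 p r - q^2):
  h(y) = y^3 - (-10) y^2 - 4*(0) y + (4*(-10)*(0) - (-12)^2)
       = y^3 + (10) y^2 + (0) y + (-144).
Simplifying: h(y) = y^3 + 10*y^2 - 144.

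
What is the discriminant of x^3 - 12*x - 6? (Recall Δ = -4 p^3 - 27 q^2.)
Δ = 5940

For a depressed cubic x^3 + p x + q the discriminant is Δ = -4 p^3 - 27 q^2 = -4*(-12)^3 - 27*(-6)^2 = 6912 - 972 = 5940.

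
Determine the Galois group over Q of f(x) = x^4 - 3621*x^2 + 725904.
Gal(K/Q) = Z/2Z (cyclic of order 2)

f factors as (x^2 - 213)(x^2 - 3408), so the splitting field is K = Q(sqrt(213), sqrt(3408)). The squarefree part of 213 is 213 and the squarefree part of 3408 is also 213, so sqrt(213) and sqrt(3408) are both rational multiples of sqrt(213). Hence Q(sqrt(213)) = Q(sqrt(3408)) = Q(sqrt(213)), and the splitting field collapses to a single degree-2 extension with Galois group Z/2Z.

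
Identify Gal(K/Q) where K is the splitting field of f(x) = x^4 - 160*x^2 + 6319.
Gal(K/Q) = V_4 (Klein four-group, Z/2Z × Z/2Z)

f factors as (x^2 - 71)(x^2 - 89), so the splitting field is K = Q(sqrt(71), sqrt(89)). The elements 71, 89, 6319 are all non-squares in Q, so sqrt(71) and sqrt(89) generate independent quadratic extensions. Thus [K:Q] = 4 and Gal(K/Q) is generated by the two order-2 automorphisms sqrt(71) ↦ -sqrt(71) and sqrt(89) ↦ -sqrt(89), giving V_4.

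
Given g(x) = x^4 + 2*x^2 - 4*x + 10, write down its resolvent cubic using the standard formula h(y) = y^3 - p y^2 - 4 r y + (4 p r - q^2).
h(y) = y^3 - 2*y^2 - 40*y + 64

Identify coefficients: p = 2, q = -4, r = 10.
Plug into h(y) = y^3 - p y^2 - 4 r y + (4 p r - q^2):
  h(y) = y^3 - (2) y^2 - 4*(10) y + (4*(2)*(10) - (-4)^2)
       = y^3 + (-2) y^2 + (-40) y + (64).
Simplifying: h(y) = y^3 - 2*y^2 - 40*y + 64.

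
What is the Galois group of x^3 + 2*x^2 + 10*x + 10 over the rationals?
Gal(K/Q) = S_3 (symmetric group of order 6)

Compute the discriminant of x^3 + (2)*x^2 + (10)*x + (10): Δ = -3020. Since Δ is not a rational square, the Galois group is not contained in A_3; it must be the full S_3 (irreducibility of the cubic rules out anything smaller).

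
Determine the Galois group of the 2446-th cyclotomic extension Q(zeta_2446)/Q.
|Gal(Q(zeta_2446)/Q)| = phi(2446) = 1222; group ≅ (Z/2446Z)^* ≅ Z/1222Z

The n-th cyclotomic polynomial Φ_2446(x) is the minimal polynomial of zeta_2446 over Q and has degree phi(2446) = 1222. So Q(zeta_2446) is a degree-1222 Galois extension with Galois group (Z/2446Z)^*. By CRT, (Z/2446Z)^* ≅ (Z/2Z)^* × (Z/1223Z)^*. Each prime-power unit group is (Z/2Z)^* ≅ trivial group (order 1); (Z/1223Z)^* ≅ Z/1222Z. Hence Gal(Q(zeta_2446)/Q) ≅ Z/1222Z.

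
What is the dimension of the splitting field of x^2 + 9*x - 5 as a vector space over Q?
[K:Q] = 2

The discriminant of x^2 + (9)*x + (-5) is b^2 - 4c = 81 - (-20) = 101. Since 101 is not a perfect square in Q, the polynomial is irreducible over Q. Its two roots generate a degree-2 extension, so [K:Q] = 2.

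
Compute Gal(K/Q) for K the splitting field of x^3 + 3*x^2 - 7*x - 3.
Gal(K/Q) = S_3 (symmetric group of order 6)

Compute the discriminant of x^3 + (3)*x^2 + (-7)*x + (-3): Δ = 3028. Since Δ is not a rational square, the Galois group is not contained in A_3; it must be the full S_3 (irreducibility of the cubic rules out anything smaller).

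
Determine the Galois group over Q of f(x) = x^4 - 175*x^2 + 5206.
Gal(K/Q) = V_4 (Klein four-group, Z/2Z × Z/2Z)

f factors as (x^2 - 38)(x^2 - 137), so the splitting field is K = Q(sqrt(38), sqrt(137)). The elements 38, 137, 5206 are all non-squares in Q, so sqrt(38) and sqrt(137) generate independent quadratic extensions. Thus [K:Q] = 4 and Gal(K/Q) is generated by the two order-2 automorphisms sqrt(38) ↦ -sqrt(38) and sqrt(137) ↦ -sqrt(137), giving V_4.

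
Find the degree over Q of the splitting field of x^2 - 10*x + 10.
[K:Q] = 2

The discriminant of x^2 + (-10)*x + (10) is b^2 - 4c = 100 - (40) = 60. Since 60 is not a perfect square in Q, the polynomial is irreducible over Q. Its two roots generate a degree-2 extension, so [K:Q] = 2.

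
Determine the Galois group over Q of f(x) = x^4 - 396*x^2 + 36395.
Gal(K/Q) = V_4 (Klein four-group, Z/2Z × Z/2Z)

f factors as (x^2 - 251)(x^2 - 145), so the splitting field is K = Q(sqrt(251), sqrt(145)). The elements 251, 145, 36395 are all non-squares in Q, so sqrt(251) and sqrt(145) generate independent quadratic extensions. Thus [K:Q] = 4 and Gal(K/Q) is generated by the two order-2 automorphisms sqrt(251) ↦ -sqrt(251) and sqrt(145) ↦ -sqrt(145), giving V_4.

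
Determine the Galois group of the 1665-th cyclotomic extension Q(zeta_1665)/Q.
|Gal(Q(zeta_1665)/Q)| = phi(1665) = 864; group ≅ (Z/1665Z)^* ≅ Z/4Z × Z/6Z × Z/36Z

The n-th cyclotomic polynomial Φ_1665(x) is the minimal polynomial of zeta_1665 over Q and has degree phi(1665) = 864. So Q(zeta_1665) is a degree-864 Galois extension with Galois group (Z/1665Z)^*. By CRT, (Z/1665Z)^* ≅ (Z/9Z)^* × (Z/5Z)^* × (Z/37Z)^*. Each prime-power unit group is (Z/9Z)^* ≅ Z/6Z; (Z/5Z)^* ≅ Z/4Z; (Z/37Z)^* ≅ Z/36Z. Hence Gal(Q(zeta_1665)/Q) ≅ Z/4Z × Z/6Z × Z/36Z.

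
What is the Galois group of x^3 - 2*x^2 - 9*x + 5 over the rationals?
Gal(K/Q) = S_3 (symmetric group of order 6)

Compute the discriminant of x^3 + (-2)*x^2 + (-9)*x + (5): Δ = 4345. Since Δ is not a rational square, the Galois group is not contained in A_3; it must be the full S_3 (irreducibility of the cubic rules out anything smaller).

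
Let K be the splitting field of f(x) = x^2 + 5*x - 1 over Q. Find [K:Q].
[K:Q] = 2

The discriminant of x^2 + (5)*x + (-1) is b^2 - 4c = 25 - (-4) = 29. Since 29 is not a perfect square in Q, the polynomial is irreducible over Q. Its two roots generate a degree-2 extension, so [K:Q] = 2.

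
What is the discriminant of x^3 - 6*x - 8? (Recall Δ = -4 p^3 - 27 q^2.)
Δ = -864

For a depressed cubic x^3 + p x + q the discriminant is Δ = -4 p^3 - 27 q^2 = -4*(-6)^3 - 27*(-8)^2 = 864 - 1728 = -864.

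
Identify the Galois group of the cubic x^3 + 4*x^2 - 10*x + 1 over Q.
Gal(K/Q) = S_3 (symmetric group of order 6)

Compute the discriminant of x^3 + (4)*x^2 + (-10)*x + (1): Δ = 4597. Since Δ is not a rational square, the Galois group is not contained in A_3; it must be the full S_3 (irreducibility of the cubic rules out anything smaller).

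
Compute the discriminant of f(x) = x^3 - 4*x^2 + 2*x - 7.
Δ = -2075

For x^3 + a x^2 + b x + c the discriminant is Δ = 18 a b c - 4 a^3 c + a^2 b^2 - 4 b^3 - 27 c^2.
Plug a = -4, b = 2, c = -7:
  18*(-4)*(2)*(-7) - 4*(-4)^3*(-7) + (-4)^2*(2)^2 - 4*(2)^3 - 27*(-7)^2
  = 1008 + (-1792) + 64 + (-32) + (-1323)
  = -2075.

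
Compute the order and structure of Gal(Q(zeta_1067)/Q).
|Gal(Q(zeta_1067)/Q)| = phi(1067) = 960; group ≅ (Z/1067Z)^* ≅ Z/10Z × Z/96Z

The n-th cyclotomic polynomial Φ_1067(x) is the minimal polynomial of zeta_1067 over Q and has degree phi(1067) = 960. So Q(zeta_1067) is a degree-960 Galois extension with Galois group (Z/1067Z)^*. By CRT, (Z/1067Z)^* ≅ (Z/11Z)^* × (Z/97Z)^*. Each prime-power unit group is (Z/11Z)^* ≅ Z/10Z; (Z/97Z)^* ≅ Z/96Z. Hence Gal(Q(zeta_1067)/Q) ≅ Z/10Z × Z/96Z.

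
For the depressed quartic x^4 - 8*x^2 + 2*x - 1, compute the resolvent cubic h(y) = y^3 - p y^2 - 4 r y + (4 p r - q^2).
h(y) = y^3 + 8*y^2 + 4*y + 28

Identify coefficients: p = -8, q = 2, r = -1.
Plug into h(y) = y^3 - p y^2 - 4 r y + (4 p r - q^2):
  h(y) = y^3 - (-8) y^2 - 4*(-1) y + (4*(-8)*(-1) - (2)^2)
       = y^3 + (8) y^2 + (4) y + (28).
Simplifying: h(y) = y^3 + 8*y^2 + 4*y + 28.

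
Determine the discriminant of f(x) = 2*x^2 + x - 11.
Δ = 89

For a quadratic a x^2 + b x + c the discriminant is Δ = b^2 - 4ac = (1)^2 - 4*(2)*(-11) = 1 - (-88) = 89.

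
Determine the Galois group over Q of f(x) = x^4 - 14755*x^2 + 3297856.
Gal(K/Q) = Z/2Z (cyclic of order 2)

f factors as (x^2 - 227)(x^2 - 14528), so the splitting field is K = Q(sqrt(227), sqrt(14528)). The squarefree part of 227 is 227 and the squarefree part of 14528 is also 227, so sqrt(227) and sqrt(14528) are both rational multiples of sqrt(227). Hence Q(sqrt(227)) = Q(sqrt(14528)) = Q(sqrt(227)), and the splitting field collapses to a single degree-2 extension with Galois group Z/2Z.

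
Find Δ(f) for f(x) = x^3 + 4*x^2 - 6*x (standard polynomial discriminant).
Δ = 1440

For x^3 + a x^2 + b x + c the discriminant is Δ = 18 a b c - 4 a^3 c + a^2 b^2 - 4 b^3 - 27 c^2.
Plug a = 4, b = -6, c = 0:
  18*(4)*(-6)*(0) - 4*(4)^3*(0) + (4)^2*(-6)^2 - 4*(-6)^3 - 27*(0)^2
  = 0 + (0) + 576 + (864) + (0)
  = 1440.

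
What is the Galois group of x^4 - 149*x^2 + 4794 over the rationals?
Gal(K/Q) = V_4 (Klein four-group, Z/2Z × Z/2Z)

f factors as (x^2 - 102)(x^2 - 47), so the splitting field is K = Q(sqrt(102), sqrt(47)). The elements 102, 47, 4794 are all non-squares in Q, so sqrt(102) and sqrt(47) generate independent quadratic extensions. Thus [K:Q] = 4 and Gal(K/Q) is generated by the two order-2 automorphisms sqrt(102) ↦ -sqrt(102) and sqrt(47) ↦ -sqrt(47), giving V_4.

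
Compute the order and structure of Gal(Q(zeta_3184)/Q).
|Gal(Q(zeta_3184)/Q)| = phi(3184) = 1584; group ≅ (Z/3184Z)^* ≅ Z/2Z × Z/4Z × Z/198Z

The n-th cyclotomic polynomial Φ_3184(x) is the minimal polynomial of zeta_3184 over Q and has degree phi(3184) = 1584. So Q(zeta_3184) is a degree-1584 Galois extension with Galois group (Z/3184Z)^*. By CRT, (Z/3184Z)^* ≅ (Z/16Z)^* × (Z/199Z)^*. Each prime-power unit group is (Z/16Z)^* ≅ Z/2Z × Z/4Z; (Z/199Z)^* ≅ Z/198Z. Hence Gal(Q(zeta_3184)/Q) ≅ Z/2Z × Z/4Z × Z/198Z.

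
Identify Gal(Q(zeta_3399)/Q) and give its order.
|Gal(Q(zeta_3399)/Q)| = phi(3399) = 2040; group ≅ (Z/3399Z)^* ≅ Z/2Z × Z/10Z × Z/102Z

The n-th cyclotomic polynomial Φ_3399(x) is the minimal polynomial of zeta_3399 over Q and has degree phi(3399) = 2040. So Q(zeta_3399) is a degree-2040 Galois extension with Galois group (Z/3399Z)^*. By CRT, (Z/3399Z)^* ≅ (Z/3Z)^* × (Z/11Z)^* × (Z/103Z)^*. Each prime-power unit group is (Z/3Z)^* ≅ Z/2Z; (Z/11Z)^* ≅ Z/10Z; (Z/103Z)^* ≅ Z/102Z. Hence Gal(Q(zeta_3399)/Q) ≅ Z/2Z × Z/10Z × Z/102Z.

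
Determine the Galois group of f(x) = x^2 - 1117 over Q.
Gal(K/Q) = Z/2Z (cyclic of order 2)

x^2 - 1117 is irreducible over Q since 1117 is not a rational square. The splitting field Q(sqrt(1117)) has degree 2 over Q, and its unique nontrivial automorphism is sqrt(1117) ↦ -sqrt(1117). Hence Gal(Q(sqrt(1117))/Q) = Z/2Z.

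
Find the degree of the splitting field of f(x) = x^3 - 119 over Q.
[K:Q] = 6

x^3 - 119 has one real root r = 119^(1/3) and two complex roots r*zeta_3, r*zeta_3^2 where zeta_3 = e^(2*pi*i/3). The splitting field is Q(r, zeta_3). [Q(r):Q] = 3 and [Q(zeta_3):Q] = 2 with gcd = 1, so [Q(r, zeta_3):Q] = 3 * 2 = 6.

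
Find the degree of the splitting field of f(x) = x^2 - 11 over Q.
[K:Q] = 2

The polynomial x^2 - 11 is irreducible over Q since 11 is not a perfect square. Its splitting field is Q(sqrt(11)), which has degree 2 over Q.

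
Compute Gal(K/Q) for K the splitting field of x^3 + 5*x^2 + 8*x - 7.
Gal(K/Q) = S_3 (symmetric group of order 6)

Compute the discriminant of x^3 + (5)*x^2 + (8)*x + (-7): Δ = -3311. Since Δ is not a rational square, the Galois group is not contained in A_3; it must be the full S_3 (irreducibility of the cubic rules out anything smaller).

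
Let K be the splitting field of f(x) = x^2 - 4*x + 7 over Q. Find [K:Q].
[K:Q] = 2

The discriminant of x^2 + (-4)*x + (7) is b^2 - 4c = 16 - (28) = -12. Since -12 is not a perfect square in Q, the polynomial is irreducible over Q. Its two roots generate a degree-2 extension, so [K:Q] = 2.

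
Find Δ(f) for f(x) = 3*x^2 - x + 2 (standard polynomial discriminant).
Δ = -23

For a quadratic a x^2 + b x + c the discriminant is Δ = b^2 - 4ac = (-1)^2 - 4*(3)*(2) = 1 - (24) = -23.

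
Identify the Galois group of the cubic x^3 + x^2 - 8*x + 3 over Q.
Gal(K/Q) = S_3 (symmetric group of order 6)

Compute the discriminant of x^3 + (1)*x^2 + (-8)*x + (3): Δ = 1425. Since Δ is not a rational square, the Galois group is not contained in A_3; it must be the full S_3 (irreducibility of the cubic rules out anything smaller).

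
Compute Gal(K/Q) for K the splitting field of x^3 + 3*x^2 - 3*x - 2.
Gal(K/Q) = S_3 (symmetric group of order 6)

Compute the discriminant of x^3 + (3)*x^2 + (-3)*x + (-2): Δ = 621. Since Δ is not a rational square, the Galois group is not contained in A_3; it must be the full S_3 (irreducibility of the cubic rules out anything smaller).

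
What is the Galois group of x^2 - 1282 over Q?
Gal(K/Q) = Z/2Z (cyclic of order 2)

x^2 - 1282 is irreducible over Q since 1282 is not a rational square. The splitting field Q(sqrt(1282)) has degree 2 over Q, and its unique nontrivial automorphism is sqrt(1282) ↦ -sqrt(1282). Hence Gal(Q(sqrt(1282))/Q) = Z/2Z.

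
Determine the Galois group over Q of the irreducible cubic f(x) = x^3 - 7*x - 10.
Gal(K/Q) = S_3 (symmetric group of order 6)

Compute the discriminant of x^3 + (0)*x^2 + (-7)*x + (-10): Δ = -1328. Since Δ is not a rational square, the Galois group is not contained in A_3; it must be the full S_3 (irreducibility of the cubic rules out anything smaller).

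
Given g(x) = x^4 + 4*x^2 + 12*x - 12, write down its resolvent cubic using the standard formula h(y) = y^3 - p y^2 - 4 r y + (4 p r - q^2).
h(y) = y^3 - 4*y^2 + 48*y - 336

Identify coefficients: p = 4, q = 12, r = -12.
Plug into h(y) = y^3 - p y^2 - 4 r y + (4 p r - q^2):
  h(y) = y^3 - (4) y^2 - 4*(-12) y + (4*(4)*(-12) - (12)^2)
       = y^3 + (-4) y^2 + (48) y + (-336).
Simplifying: h(y) = y^3 - 4*y^2 + 48*y - 336.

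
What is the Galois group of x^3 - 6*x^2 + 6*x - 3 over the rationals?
Gal(K/Q) = S_3 (symmetric group of order 6)

Compute the discriminant of x^3 + (-6)*x^2 + (6)*x + (-3): Δ = -459. Since Δ is not a rational square, the Galois group is not contained in A_3; it must be the full S_3 (irreducibility of the cubic rules out anything smaller).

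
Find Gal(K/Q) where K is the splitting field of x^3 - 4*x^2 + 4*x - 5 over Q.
Gal(K/Q) = S_3 (symmetric group of order 6)

Compute the discriminant of x^3 + (-4)*x^2 + (4)*x + (-5): Δ = -515. Since Δ is not a rational square, the Galois group is not contained in A_3; it must be the full S_3 (irreducibility of the cubic rules out anything smaller).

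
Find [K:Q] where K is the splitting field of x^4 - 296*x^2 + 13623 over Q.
[K:Q] = 4

f factors as (x^2 - 57)(x^2 - 239); the splitting field is K = Q(sqrt(57), sqrt(239)). Since 57, 239, and 13623 are all non-squares in Q, the three subfields Q(sqrt(57)), Q(sqrt(239)), Q(sqrt(13623)) are distinct degree-2 extensions, so [K:Q] = 4 (Klein four Galois group).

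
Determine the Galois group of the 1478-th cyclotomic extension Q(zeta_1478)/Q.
|Gal(Q(zeta_1478)/Q)| = phi(1478) = 738; group ≅ (Z/1478Z)^* ≅ Z/738Z

The n-th cyclotomic polynomial Φ_1478(x) is the minimal polynomial of zeta_1478 over Q and has degree phi(1478) = 738. So Q(zeta_1478) is a degree-738 Galois extension with Galois group (Z/1478Z)^*. By CRT, (Z/1478Z)^* ≅ (Z/2Z)^* × (Z/739Z)^*. Each prime-power unit group is (Z/2Z)^* ≅ trivial group (order 1); (Z/739Z)^* ≅ Z/738Z. Hence Gal(Q(zeta_1478)/Q) ≅ Z/738Z.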